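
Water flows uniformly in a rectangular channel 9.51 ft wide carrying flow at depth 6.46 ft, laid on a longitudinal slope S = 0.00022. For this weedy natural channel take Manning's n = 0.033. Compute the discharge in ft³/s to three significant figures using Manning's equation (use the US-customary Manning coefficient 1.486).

80.3 ft³/s

A = b·y = 9.51 × 6.46 = 61.43 ft²
P = b + 2y = 9.51 + 2×6.46 = 22.43 ft
R = A/P = 61.43/22.43 = 2.739 ft
Q = (1.486/n)·A·R^(2/3)·S^(1/2) = (1.486/0.033) × 61.43 × 2.739^(2/3) × 0.00022^(1/2) = 80.33 ft³/s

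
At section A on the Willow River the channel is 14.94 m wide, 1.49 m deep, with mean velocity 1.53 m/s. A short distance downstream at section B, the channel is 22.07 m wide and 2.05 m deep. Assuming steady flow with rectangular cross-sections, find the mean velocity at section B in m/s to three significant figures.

Q = A₁V₁ = (14.94×1.49) × 1.53 = 34.06 m³/s
A₂ = 22.07 × 2.05 = 45.24 m²
V₂ = Q/A₂ = 34.06/45.24 = 0.7528 m/s

0.753 m/s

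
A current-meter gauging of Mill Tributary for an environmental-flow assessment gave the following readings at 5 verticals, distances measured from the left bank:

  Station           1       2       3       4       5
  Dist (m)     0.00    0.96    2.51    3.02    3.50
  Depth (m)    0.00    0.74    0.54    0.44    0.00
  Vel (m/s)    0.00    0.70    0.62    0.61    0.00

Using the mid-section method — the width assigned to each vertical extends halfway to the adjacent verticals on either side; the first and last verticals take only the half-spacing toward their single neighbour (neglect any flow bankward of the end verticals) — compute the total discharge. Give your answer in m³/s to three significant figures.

1.13 m³/s

w_2 = (2.51 − 0.00)/2 = 1.255 m; q_2 = 0.70 × 0.74 × 1.255 = 0.6501 m³/s
w_3 = (3.02 − 0.96)/2 = 1.03 m; q_3 = 0.62 × 0.54 × 1.03 = 0.3448 m³/s
w_4 = (3.50 − 2.51)/2 = 0.495 m; q_4 = 0.61 × 0.44 × 0.495 = 0.1329 m³/s
Stations 1, 5 contribute zero (depth or velocity is 0).
Q = Σ qᵢ = 1.128 m³/s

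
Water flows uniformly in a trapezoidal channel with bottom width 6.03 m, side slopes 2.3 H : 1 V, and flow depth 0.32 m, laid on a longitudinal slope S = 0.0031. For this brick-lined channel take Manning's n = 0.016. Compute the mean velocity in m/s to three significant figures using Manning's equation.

1.50 m/s

A = (b + z·y)·y = (6.03 + 2.3×0.32)×0.32 = 2.165 m²
P = b + 2y√(1+z²) = 6.03 + 2×0.32×√(1+2.3²) = 7.635 m
R = A/P = 2.165/7.635 = 0.2836 m
Q = (1/n)·A·R^(2/3)·S^(1/2) = (1/0.016) × 2.165 × 0.2836^(2/3) × 0.0031^(1/2) = 3.252 m³/s
V = Q/A = 3.252/2.165 = 1.502 m/s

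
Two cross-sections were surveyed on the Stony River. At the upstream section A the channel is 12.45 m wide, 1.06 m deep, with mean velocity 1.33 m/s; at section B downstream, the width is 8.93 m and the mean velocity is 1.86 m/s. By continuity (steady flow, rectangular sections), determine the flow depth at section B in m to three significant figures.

1.06 m

Q = A₁V₁ = (12.45×1.06) × 1.33 = 17.55 m³/s
d₂ = Q/(b₂ V₂) = 17.55/(8.93×1.86) = 1.057 m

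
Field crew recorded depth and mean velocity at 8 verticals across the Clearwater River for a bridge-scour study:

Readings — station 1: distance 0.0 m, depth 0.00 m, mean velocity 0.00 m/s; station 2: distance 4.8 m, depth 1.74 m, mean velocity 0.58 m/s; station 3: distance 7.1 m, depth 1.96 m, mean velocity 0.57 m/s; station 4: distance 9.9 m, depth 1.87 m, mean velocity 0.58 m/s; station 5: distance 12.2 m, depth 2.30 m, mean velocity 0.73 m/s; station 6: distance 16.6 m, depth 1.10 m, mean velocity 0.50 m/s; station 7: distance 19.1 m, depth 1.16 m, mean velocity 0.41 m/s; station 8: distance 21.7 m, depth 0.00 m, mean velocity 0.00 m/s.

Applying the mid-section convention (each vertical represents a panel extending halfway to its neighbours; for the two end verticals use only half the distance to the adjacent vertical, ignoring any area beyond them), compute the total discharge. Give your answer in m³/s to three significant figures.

w_2 = (7.1 − 0.0)/2 = 3.55 m; q_2 = 0.58 × 1.74 × 3.55 = 3.583 m³/s
w_3 = (9.9 − 4.8)/2 = 2.55 m; q_3 = 0.57 × 1.96 × 2.55 = 2.849 m³/s
w_4 = (12.2 − 7.1)/2 = 2.55 m; q_4 = 0.58 × 1.87 × 2.55 = 2.766 m³/s
w_5 = (16.6 − 9.9)/2 = 3.35 m; q_5 = 0.73 × 2.30 × 3.35 = 5.625 m³/s
w_6 = (19.1 − 12.2)/2 = 3.45 m; q_6 = 0.50 × 1.10 × 3.45 = 1.898 m³/s
w_7 = (21.7 − 16.6)/2 = 2.55 m; q_7 = 0.41 × 1.16 × 2.55 = 1.213 m³/s
Stations 1, 8 contribute zero (depth or velocity is 0).
Q = Σ qᵢ = 17.93 m³/s

17.9 m³/s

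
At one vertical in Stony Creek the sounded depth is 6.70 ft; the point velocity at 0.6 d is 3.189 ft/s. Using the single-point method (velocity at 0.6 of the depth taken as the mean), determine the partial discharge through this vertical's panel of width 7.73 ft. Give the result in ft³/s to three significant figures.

v̄ = v₀.₆ = 3.189 ft/s
q = v̄ × d × w = 3.189 × 6.70 × 7.73 = 165.2 ft³/s

165 ft³/s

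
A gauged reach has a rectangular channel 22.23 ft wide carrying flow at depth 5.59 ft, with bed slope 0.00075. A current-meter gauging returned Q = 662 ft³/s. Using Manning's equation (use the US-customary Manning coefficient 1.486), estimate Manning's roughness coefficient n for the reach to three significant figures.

0.0183

A = b·y = 22.23 × 5.59 = 124.3 ft²
P = b + 2y = 22.23 + 2×5.59 = 33.41 ft
R = A/P = 124.3/33.41 = 3.719 ft
n = (1.486/Q)·A·R^(2/3)·S^(1/2) = (1.486/662) × 124.3 × 2.401 × 0.02739 = 0.01834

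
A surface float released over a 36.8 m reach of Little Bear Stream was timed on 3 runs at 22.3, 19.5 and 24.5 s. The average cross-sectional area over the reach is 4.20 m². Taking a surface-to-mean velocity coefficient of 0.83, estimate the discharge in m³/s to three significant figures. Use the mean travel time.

t̄ = (22.3 + 19.5 + 24.5) / 3 = 22.1 s
v_surface = L / t̄ = 36.8 / 22.1 = 1.665 m/s
v_mean = 0.83 × 1.665 = 1.382 m/s
Q = A × v_mean = 4.20 × 1.382 = 5.805 m³/s

5.80 m³/s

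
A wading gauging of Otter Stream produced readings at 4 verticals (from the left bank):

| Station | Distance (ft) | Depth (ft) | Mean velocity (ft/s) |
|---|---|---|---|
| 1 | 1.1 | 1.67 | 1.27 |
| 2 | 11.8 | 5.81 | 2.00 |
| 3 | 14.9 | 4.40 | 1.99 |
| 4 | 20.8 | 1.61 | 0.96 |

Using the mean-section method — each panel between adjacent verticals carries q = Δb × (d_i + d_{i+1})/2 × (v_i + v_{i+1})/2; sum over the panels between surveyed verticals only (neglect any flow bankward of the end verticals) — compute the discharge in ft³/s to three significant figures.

Panel 1-2: Δb = 10.7 ft, d̄ = (1.67+5.81)/2 = 3.74, v̄ = (1.27+2.00)/2 = 1.635 → q = 10.7×3.74×1.635 = 65.43 ft³/s
Panel 2-3: Δb = 3.1 ft, d̄ = (5.81+4.40)/2 = 5.105, v̄ = (2.00+1.99)/2 = 1.995 → q = 3.1×5.105×1.995 = 31.57 ft³/s
Panel 3-4: Δb = 5.9 ft, d̄ = (4.40+1.61)/2 = 3.005, v̄ = (1.99+0.96)/2 = 1.475 → q = 5.9×3.005×1.475 = 26.15 ft³/s
Q = Σ q = 123.2 ft³/s

123 ft³/s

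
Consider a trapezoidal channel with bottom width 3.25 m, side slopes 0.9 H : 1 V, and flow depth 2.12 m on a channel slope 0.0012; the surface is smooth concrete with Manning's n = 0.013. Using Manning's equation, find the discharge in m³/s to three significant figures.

A = (b + z·y)·y = (3.25 + 0.9×2.12)×2.12 = 10.93 m²
P = b + 2y√(1+z²) = 3.25 + 2×2.12×√(1+0.9²) = 8.954 m
R = A/P = 10.93/8.954 = 1.221 m
Q = (1/n)·A·R^(2/3)·S^(1/2) = (1/0.013) × 10.93 × 1.221^(2/3) × 0.0012^(1/2) = 33.29 m³/s

33.3 m³/s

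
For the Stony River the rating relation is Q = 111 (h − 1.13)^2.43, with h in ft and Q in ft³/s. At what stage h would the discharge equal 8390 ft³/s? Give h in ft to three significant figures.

h − h₀ = (Q/C)^(1/b) = (8390/111)^(1/2.43) = 5.930 ft
h = 1.13 + 5.930 = 7.060 ft

7.06 ft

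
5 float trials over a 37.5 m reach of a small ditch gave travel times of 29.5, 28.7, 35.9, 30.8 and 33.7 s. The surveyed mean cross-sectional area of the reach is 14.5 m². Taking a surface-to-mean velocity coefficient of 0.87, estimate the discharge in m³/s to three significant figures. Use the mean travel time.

t̄ = (29.5 + 28.7 + 35.9 + 30.8 + 33.7) / 5 = 31.72 s
v_surface = L / t̄ = 37.5 / 31.72 = 1.182 m/s
v_mean = 0.87 × 1.182 = 1.029 m/s
Q = A × v_mean = 14.5 × 1.029 = 14.91 m³/s

14.9 m³/s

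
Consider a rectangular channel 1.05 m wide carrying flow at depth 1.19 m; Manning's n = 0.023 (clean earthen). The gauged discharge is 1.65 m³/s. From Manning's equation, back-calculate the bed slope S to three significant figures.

0.00355

A = b·y = 1.05 × 1.19 = 1.250 m²
P = b + 2y = 1.05 + 2×1.19 = 3.430 m
R = A/P = 1.250/3.430 = 0.3643 m
S = (Q·n / (1·A·R^(2/3)))² = (1.65×0.023 / (1×1.250×0.5101))² = 0.003546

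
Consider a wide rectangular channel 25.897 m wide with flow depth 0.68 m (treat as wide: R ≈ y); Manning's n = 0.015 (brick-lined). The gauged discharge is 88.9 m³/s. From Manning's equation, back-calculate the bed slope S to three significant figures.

0.00959

A = b·y = 25.897 × 0.68 = 17.61 m²
Wide channel: R ≈ y = 0.68 m
S = (Q·n / (1·A·R^(2/3)))² = (88.9×0.015 / (1×17.61×0.7733))² = 0.009589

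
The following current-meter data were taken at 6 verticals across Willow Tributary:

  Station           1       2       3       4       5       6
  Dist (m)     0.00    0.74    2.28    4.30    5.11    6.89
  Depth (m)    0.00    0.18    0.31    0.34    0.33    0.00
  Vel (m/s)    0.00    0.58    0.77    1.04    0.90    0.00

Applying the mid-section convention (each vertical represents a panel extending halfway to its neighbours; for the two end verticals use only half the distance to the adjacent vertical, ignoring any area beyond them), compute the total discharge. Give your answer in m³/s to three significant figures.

1.43 m³/s

w_2 = (2.28 − 0.00)/2 = 1.14 m; q_2 = 0.58 × 0.18 × 1.14 = 0.1190 m³/s
w_3 = (4.30 − 0.74)/2 = 1.78 m; q_3 = 0.77 × 0.31 × 1.78 = 0.4249 m³/s
w_4 = (5.11 − 2.28)/2 = 1.415 m; q_4 = 1.04 × 0.34 × 1.415 = 0.5003 m³/s
w_5 = (6.89 − 4.30)/2 = 1.295 m; q_5 = 0.90 × 0.33 × 1.295 = 0.3846 m³/s
Stations 1, 6 contribute zero (depth or velocity is 0).
Q = Σ qᵢ = 1.429 m³/s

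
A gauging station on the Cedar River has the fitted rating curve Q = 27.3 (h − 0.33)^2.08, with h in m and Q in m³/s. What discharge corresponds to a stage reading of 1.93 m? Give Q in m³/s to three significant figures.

Q = 27.3 × (1.93 − 0.33)^2.08 = 27.3 × 1.6^2.08 = 72.57 m³/s

72.6 m³/s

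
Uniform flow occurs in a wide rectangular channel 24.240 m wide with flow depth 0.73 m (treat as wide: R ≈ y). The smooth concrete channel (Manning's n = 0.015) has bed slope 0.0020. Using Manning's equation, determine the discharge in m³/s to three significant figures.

A = b·y = 24.240 × 0.73 = 17.70 m²
Wide channel: R ≈ y = 0.73 m
Q = (1/n)·A·R^(2/3)·S^(1/2) = (1/0.015) × 17.70 × 0.7300^(2/3) × 0.0020^(1/2) = 42.77 m³/s

42.8 m³/s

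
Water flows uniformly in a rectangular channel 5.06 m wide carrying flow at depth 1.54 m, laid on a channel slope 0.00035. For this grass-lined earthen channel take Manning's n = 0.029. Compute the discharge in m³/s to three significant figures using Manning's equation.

A = b·y = 5.06 × 1.54 = 7.792 m²
P = b + 2y = 5.06 + 2×1.54 = 8.140 m
R = A/P = 7.792/8.140 = 0.9573 m
Q = (1/n)·A·R^(2/3)·S^(1/2) = (1/0.029) × 7.792 × 0.9573^(2/3) × 0.00035^(1/2) = 4.883 m³/s

4.88 m³/s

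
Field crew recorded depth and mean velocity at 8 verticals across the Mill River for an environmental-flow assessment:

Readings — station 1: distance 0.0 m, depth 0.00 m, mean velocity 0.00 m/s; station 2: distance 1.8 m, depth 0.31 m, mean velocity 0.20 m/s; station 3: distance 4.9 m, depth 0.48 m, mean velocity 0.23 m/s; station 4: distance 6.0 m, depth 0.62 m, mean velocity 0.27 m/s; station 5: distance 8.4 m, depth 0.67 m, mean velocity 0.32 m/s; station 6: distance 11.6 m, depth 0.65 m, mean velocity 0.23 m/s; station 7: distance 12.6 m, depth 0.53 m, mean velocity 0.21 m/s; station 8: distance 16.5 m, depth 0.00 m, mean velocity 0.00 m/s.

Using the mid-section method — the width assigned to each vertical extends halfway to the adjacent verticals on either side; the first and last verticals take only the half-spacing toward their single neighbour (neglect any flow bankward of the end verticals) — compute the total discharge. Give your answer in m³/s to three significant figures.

w_2 = (4.9 − 0.0)/2 = 2.45 m; q_2 = 0.20 × 0.31 × 2.45 = 0.1519 m³/s
w_3 = (6.0 − 1.8)/2 = 2.1 m; q_3 = 0.23 × 0.48 × 2.1 = 0.2318 m³/s
w_4 = (8.4 − 4.9)/2 = 1.75 m; q_4 = 0.27 × 0.62 × 1.75 = 0.2930 m³/s
w_5 = (11.6 − 6.0)/2 = 2.8 m; q_5 = 0.32 × 0.67 × 2.8 = 0.6003 m³/s
w_6 = (12.6 − 8.4)/2 = 2.1 m; q_6 = 0.23 × 0.65 × 2.1 = 0.3140 m³/s
w_7 = (16.5 − 11.6)/2 = 2.45 m; q_7 = 0.21 × 0.53 × 2.45 = 0.2727 m³/s
Stations 1, 8 contribute zero (depth or velocity is 0).
Q = Σ qᵢ = 1.864 m³/s

1.86 m³/s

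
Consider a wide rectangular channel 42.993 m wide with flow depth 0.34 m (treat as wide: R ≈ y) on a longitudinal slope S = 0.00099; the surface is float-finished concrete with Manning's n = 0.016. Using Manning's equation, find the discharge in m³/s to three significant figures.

A = b·y = 42.993 × 0.34 = 14.62 m²
Wide channel: R ≈ y = 0.34 m
Q = (1/n)·A·R^(2/3)·S^(1/2) = (1/0.016) × 14.62 × 0.3400^(2/3) × 0.00099^(1/2) = 14.00 m³/s

14.0 m³/s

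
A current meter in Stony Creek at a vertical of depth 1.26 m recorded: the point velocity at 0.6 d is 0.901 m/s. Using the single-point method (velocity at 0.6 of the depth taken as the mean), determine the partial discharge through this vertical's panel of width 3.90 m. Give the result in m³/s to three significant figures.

4.43 m³/s

v̄ = v₀.₆ = 0.901 m/s
q = v̄ × d × w = 0.9010 × 1.26 × 3.90 = 4.428 m³/s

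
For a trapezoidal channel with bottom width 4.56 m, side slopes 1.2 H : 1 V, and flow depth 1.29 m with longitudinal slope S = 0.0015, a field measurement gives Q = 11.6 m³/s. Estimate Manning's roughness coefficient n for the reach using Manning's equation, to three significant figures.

0.0248

A = (b + z·y)·y = (4.56 + 1.2×1.29)×1.29 = 7.879 m²
P = b + 2y√(1+z²) = 4.56 + 2×1.29×√(1+1.2²) = 8.590 m
R = A/P = 7.879/8.590 = 0.9173 m
n = (1/Q)·A·R^(2/3)·S^(1/2) = (1/11.6) × 7.879 × 0.9440 × 0.03873 = 0.02484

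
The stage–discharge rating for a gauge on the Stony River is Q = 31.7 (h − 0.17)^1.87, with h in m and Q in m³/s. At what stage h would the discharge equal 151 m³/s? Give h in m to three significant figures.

h − h₀ = (Q/C)^(1/b) = (151/31.7)^(1/1.87) = 2.304 m
h = 0.17 + 2.304 = 2.474 m

2.47 m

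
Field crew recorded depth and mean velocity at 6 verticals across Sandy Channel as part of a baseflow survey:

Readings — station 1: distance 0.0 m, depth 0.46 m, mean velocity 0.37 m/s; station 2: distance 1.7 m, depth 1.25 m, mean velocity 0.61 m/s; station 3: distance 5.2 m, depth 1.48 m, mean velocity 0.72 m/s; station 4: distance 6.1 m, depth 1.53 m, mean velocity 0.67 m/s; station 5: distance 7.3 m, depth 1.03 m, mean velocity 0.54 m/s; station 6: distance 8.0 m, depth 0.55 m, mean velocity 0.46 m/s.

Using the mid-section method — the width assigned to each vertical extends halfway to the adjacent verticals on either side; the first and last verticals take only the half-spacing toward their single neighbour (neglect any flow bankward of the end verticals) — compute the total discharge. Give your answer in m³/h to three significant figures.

22200 m³/h

w_1 = (1.7 − 0.0)/2 = 0.85 m; q_1 = 0.37 × 0.46 × 0.85 = 0.1447 m³/s
w_2 = (5.2 − 0.0)/2 = 2.6 m; q_2 = 0.61 × 1.25 × 2.6 = 1.983 m³/s
w_3 = (6.1 − 1.7)/2 = 2.2 m; q_3 = 0.72 × 1.48 × 2.2 = 2.344 m³/s
w_4 = (7.3 − 5.2)/2 = 1.05 m; q_4 = 0.67 × 1.53 × 1.05 = 1.076 m³/s
w_5 = (8.0 − 6.1)/2 = 0.95 m; q_5 = 0.54 × 1.03 × 0.95 = 0.5284 m³/s
w_6 = (8.0 − 7.3)/2 = 0.35 m; q_6 = 0.46 × 0.55 × 0.35 = 0.08855 m³/s
Q = Σ qᵢ = 6.165 m³/s
= 6.165 × 3600 = 22190 m³/h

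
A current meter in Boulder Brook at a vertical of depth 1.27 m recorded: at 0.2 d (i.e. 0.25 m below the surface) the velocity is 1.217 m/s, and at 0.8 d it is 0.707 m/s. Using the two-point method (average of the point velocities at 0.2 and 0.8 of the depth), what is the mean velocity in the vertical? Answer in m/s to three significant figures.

0.962 m/s

v̄ = (1.217 + 0.707) / 2 = 0.9620 m/s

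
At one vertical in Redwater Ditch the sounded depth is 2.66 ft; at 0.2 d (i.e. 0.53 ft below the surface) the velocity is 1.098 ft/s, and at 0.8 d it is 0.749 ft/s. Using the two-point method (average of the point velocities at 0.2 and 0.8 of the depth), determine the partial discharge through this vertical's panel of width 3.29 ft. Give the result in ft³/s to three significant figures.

v̄ = (1.098 + 0.749) / 2 = 0.9235 ft/s
q = v̄ × d × w = 0.9235 × 2.66 × 3.29 = 8.082 ft³/s

8.08 ft³/s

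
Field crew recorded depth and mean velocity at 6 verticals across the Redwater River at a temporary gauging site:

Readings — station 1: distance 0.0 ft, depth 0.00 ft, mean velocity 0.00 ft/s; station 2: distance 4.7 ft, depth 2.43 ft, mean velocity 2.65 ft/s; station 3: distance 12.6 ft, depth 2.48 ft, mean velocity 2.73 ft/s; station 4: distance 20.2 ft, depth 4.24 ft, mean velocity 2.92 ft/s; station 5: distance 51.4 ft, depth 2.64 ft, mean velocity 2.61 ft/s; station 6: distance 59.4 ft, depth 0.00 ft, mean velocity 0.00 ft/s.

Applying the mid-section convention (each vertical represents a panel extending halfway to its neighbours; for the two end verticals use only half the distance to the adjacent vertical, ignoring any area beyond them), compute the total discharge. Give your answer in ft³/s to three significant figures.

w_2 = (12.6 − 0.0)/2 = 6.3 ft; q_2 = 2.65 × 2.43 × 6.3 = 40.57 ft³/s
w_3 = (20.2 − 4.7)/2 = 7.75 ft; q_3 = 2.73 × 2.48 × 7.75 = 52.47 ft³/s
w_4 = (51.4 − 12.6)/2 = 19.4 ft; q_4 = 2.92 × 4.24 × 19.4 = 240.2 ft³/s
w_5 = (59.4 − 20.2)/2 = 19.6 ft; q_5 = 2.61 × 2.64 × 19.6 = 135.1 ft³/s
Stations 1, 6 contribute zero (depth or velocity is 0).
Q = Σ qᵢ = 468.3 ft³/s

468 ft³/s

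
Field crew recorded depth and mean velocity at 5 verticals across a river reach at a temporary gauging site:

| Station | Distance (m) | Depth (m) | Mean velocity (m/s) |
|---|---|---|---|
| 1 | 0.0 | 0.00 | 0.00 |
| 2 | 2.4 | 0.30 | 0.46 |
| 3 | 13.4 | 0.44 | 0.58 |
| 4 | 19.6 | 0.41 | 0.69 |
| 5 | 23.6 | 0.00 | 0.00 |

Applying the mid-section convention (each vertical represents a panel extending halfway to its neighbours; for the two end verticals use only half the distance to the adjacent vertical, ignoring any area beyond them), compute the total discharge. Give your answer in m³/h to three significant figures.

16400 m³/h

w_2 = (13.4 − 0.0)/2 = 6.7 m; q_2 = 0.46 × 0.30 × 6.7 = 0.9246 m³/s
w_3 = (19.6 − 2.4)/2 = 8.6 m; q_3 = 0.58 × 0.44 × 8.6 = 2.195 m³/s
w_4 = (23.6 − 13.4)/2 = 5.1 m; q_4 = 0.69 × 0.41 × 5.1 = 1.443 m³/s
Stations 1, 5 contribute zero (depth or velocity is 0).
Q = Σ qᵢ = 4.562 m³/s
= 4.562 × 3600 = 16420 m³/h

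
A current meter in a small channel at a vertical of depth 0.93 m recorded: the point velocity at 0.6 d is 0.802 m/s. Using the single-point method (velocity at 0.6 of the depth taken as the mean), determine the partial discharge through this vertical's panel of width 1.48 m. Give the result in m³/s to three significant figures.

1.10 m³/s

v̄ = v₀.₆ = 0.802 m/s
q = v̄ × d × w = 0.8020 × 0.93 × 1.48 = 1.104 m³/s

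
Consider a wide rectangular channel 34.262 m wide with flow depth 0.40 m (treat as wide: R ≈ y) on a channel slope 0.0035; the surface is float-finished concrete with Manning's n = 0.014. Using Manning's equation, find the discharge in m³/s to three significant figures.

31.4 m³/s

A = b·y = 34.262 × 0.40 = 13.70 m²
Wide channel: R ≈ y = 0.40 m
Q = (1/n)·A·R^(2/3)·S^(1/2) = (1/0.014) × 13.70 × 0.4000^(2/3) × 0.0035^(1/2) = 31.44 m³/s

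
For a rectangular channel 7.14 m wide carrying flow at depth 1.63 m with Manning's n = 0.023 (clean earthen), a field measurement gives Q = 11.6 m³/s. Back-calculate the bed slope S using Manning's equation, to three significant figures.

A = b·y = 7.14 × 1.63 = 11.64 m²
P = b + 2y = 7.14 + 2×1.63 = 10.40 m
R = A/P = 11.64/10.40 = 1.119 m
S = (Q·n / (1·A·R^(2/3)))² = (11.6×0.023 / (1×11.64×1.078))² = 0.0004523

0.000452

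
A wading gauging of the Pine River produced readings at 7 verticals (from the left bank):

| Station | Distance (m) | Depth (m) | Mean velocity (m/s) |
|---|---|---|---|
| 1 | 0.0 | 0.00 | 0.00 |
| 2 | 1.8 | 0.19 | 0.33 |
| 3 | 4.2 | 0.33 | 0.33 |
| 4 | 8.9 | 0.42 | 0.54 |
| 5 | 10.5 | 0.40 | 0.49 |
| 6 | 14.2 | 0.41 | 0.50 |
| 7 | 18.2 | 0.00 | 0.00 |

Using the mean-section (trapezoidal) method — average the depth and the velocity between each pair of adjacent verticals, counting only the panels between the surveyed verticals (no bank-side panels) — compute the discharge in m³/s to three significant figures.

Panel 1-2: Δb = 1.8 m, d̄ = (0.00+0.19)/2 = 0.095, v̄ = (0.00+0.33)/2 = 0.165 → q = 1.8×0.095×0.165 = 0.02822 m³/s
Panel 2-3: Δb = 2.4 m, d̄ = (0.19+0.33)/2 = 0.26, v̄ = (0.33+0.33)/2 = 0.33 → q = 2.4×0.26×0.33 = 0.2059 m³/s
Panel 3-4: Δb = 4.7 m, d̄ = (0.33+0.42)/2 = 0.375, v̄ = (0.33+0.54)/2 = 0.435 → q = 4.7×0.375×0.435 = 0.7667 m³/s
Panel 4-5: Δb = 1.6 m, d̄ = (0.42+0.40)/2 = 0.41, v̄ = (0.54+0.49)/2 = 0.515 → q = 1.6×0.41×0.515 = 0.3378 m³/s
Panel 5-6: Δb = 3.7 m, d̄ = (0.40+0.41)/2 = 0.405, v̄ = (0.49+0.50)/2 = 0.495 → q = 3.7×0.405×0.495 = 0.7418 m³/s
Panel 6-7: Δb = 4 m, d̄ = (0.41+0.00)/2 = 0.205, v̄ = (0.50+0.00)/2 = 0.25 → q = 4×0.205×0.25 = 0.2050 m³/s
Q = Σ q = 2.285 m³/s

2.29 m³/s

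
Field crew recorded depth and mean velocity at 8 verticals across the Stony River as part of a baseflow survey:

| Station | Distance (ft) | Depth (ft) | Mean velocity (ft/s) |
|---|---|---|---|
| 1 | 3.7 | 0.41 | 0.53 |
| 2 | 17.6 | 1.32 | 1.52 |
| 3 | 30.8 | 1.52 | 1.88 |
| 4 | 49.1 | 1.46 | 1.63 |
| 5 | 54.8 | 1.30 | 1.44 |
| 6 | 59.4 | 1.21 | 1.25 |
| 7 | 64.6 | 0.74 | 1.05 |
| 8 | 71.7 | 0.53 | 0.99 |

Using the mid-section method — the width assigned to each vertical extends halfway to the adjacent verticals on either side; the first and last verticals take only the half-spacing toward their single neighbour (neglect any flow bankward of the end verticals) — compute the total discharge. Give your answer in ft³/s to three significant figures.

w_1 = (17.6 − 3.7)/2 = 6.95 ft; q_1 = 0.53 × 0.41 × 6.95 = 1.510 ft³/s
w_2 = (30.8 − 3.7)/2 = 13.55 ft; q_2 = 1.52 × 1.32 × 13.55 = 27.19 ft³/s
w_3 = (49.1 − 17.6)/2 = 15.75 ft; q_3 = 1.88 × 1.52 × 15.75 = 45.01 ft³/s
w_4 = (54.8 − 30.8)/2 = 12 ft; q_4 = 1.63 × 1.46 × 12 = 28.56 ft³/s
w_5 = (59.4 − 49.1)/2 = 5.15 ft; q_5 = 1.44 × 1.30 × 5.15 = 9.641 ft³/s
w_6 = (64.6 − 54.8)/2 = 4.9 ft; q_6 = 1.25 × 1.21 × 4.9 = 7.411 ft³/s
w_7 = (71.7 − 59.4)/2 = 6.15 ft; q_7 = 1.05 × 0.74 × 6.15 = 4.779 ft³/s
w_8 = (71.7 − 64.6)/2 = 3.55 ft; q_8 = 0.99 × 0.53 × 3.55 = 1.863 ft³/s
Q = Σ qᵢ = 126.0 ft³/s

126 ft³/s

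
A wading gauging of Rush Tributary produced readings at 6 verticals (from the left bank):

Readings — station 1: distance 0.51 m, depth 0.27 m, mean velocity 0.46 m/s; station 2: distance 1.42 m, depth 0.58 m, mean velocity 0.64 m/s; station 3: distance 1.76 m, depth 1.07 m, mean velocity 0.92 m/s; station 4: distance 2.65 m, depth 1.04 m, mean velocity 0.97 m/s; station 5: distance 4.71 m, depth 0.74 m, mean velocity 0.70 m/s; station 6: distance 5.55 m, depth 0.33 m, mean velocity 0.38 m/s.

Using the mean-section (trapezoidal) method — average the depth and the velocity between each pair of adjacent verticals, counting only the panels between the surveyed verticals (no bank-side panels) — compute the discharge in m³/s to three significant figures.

Panel 1-2: Δb = 0.91 m, d̄ = (0.27+0.58)/2 = 0.425, v̄ = (0.46+0.64)/2 = 0.55 → q = 0.91×0.425×0.55 = 0.2127 m³/s
Panel 2-3: Δb = 0.34 m, d̄ = (0.58+1.07)/2 = 0.825, v̄ = (0.64+0.92)/2 = 0.78 → q = 0.34×0.825×0.78 = 0.2188 m³/s
Panel 3-4: Δb = 0.89 m, d̄ = (1.07+1.04)/2 = 1.055, v̄ = (0.92+0.97)/2 = 0.945 → q = 0.89×1.055×0.945 = 0.8873 m³/s
Panel 4-5: Δb = 2.06 m, d̄ = (1.04+0.74)/2 = 0.89, v̄ = (0.97+0.70)/2 = 0.835 → q = 2.06×0.89×0.835 = 1.531 m³/s
Panel 5-6: Δb = 0.84 m, d̄ = (0.74+0.33)/2 = 0.535, v̄ = (0.70+0.38)/2 = 0.54 → q = 0.84×0.535×0.54 = 0.2427 m³/s
Q = Σ q = 3.092 m³/s

3.09 m³/s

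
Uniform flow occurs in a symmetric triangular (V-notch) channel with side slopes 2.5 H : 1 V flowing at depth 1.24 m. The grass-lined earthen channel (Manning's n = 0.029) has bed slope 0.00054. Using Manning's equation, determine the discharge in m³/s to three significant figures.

A = z·y² = 2.5×1.24² = 3.844 m²
P = 2y√(1+z²) = 2×1.24×√(1+2.5²) = 6.678 m
R = A/P = 3.844/6.678 = 0.5757 m
Q = (1/n)·A·R^(2/3)·S^(1/2) = (1/0.029) × 3.844 × 0.5757^(2/3) × 0.00054^(1/2) = 2.132 m³/s

2.13 m³/s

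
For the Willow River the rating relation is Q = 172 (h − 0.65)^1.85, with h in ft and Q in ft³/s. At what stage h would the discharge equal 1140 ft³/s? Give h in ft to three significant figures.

3.43 ft

h − h₀ = (Q/C)^(1/b) = (1140/172)^(1/1.85) = 2.780 ft
h = 0.65 + 2.780 = 3.430 ft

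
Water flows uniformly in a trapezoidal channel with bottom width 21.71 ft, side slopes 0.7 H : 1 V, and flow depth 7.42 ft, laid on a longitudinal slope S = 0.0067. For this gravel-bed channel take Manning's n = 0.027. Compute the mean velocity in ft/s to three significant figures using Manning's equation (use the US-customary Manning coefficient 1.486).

13.2 ft/s

A = (b + z·y)·y = (21.71 + 0.7×7.42)×7.42 = 199.6 ft²
P = b + 2y√(1+z²) = 21.71 + 2×7.42×√(1+0.7²) = 39.82 ft
R = A/P = 199.6/39.82 = 5.013 ft
Q = (1.486/n)·A·R^(2/3)·S^(1/2) = (1.486/0.027) × 199.6 × 5.013^(2/3) × 0.0067^(1/2) = 2634 ft³/s
V = Q/A = 2634/199.6 = 13.19 ft/s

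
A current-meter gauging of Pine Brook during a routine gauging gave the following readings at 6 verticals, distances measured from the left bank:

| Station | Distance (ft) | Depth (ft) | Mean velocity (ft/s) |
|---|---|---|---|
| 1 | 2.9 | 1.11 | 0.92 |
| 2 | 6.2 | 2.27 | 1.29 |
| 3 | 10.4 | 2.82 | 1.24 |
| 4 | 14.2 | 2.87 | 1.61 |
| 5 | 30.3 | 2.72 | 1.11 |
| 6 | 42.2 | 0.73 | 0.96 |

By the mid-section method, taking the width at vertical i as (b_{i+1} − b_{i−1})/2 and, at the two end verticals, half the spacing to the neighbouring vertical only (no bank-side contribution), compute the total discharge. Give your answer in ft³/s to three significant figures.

119 ft³/s

w_1 = (6.2 − 2.9)/2 = 1.65 ft; q_1 = 0.92 × 1.11 × 1.65 = 1.685 ft³/s
w_2 = (10.4 − 2.9)/2 = 3.75 ft; q_2 = 1.29 × 2.27 × 3.75 = 10.98 ft³/s
w_3 = (14.2 − 6.2)/2 = 4 ft; q_3 = 1.24 × 2.82 × 4 = 13.99 ft³/s
w_4 = (30.3 − 10.4)/2 = 9.95 ft; q_4 = 1.61 × 2.87 × 9.95 = 45.98 ft³/s
w_5 = (42.2 − 14.2)/2 = 14 ft; q_5 = 1.11 × 2.72 × 14 = 42.27 ft³/s
w_6 = (42.2 − 30.3)/2 = 5.95 ft; q_6 = 0.96 × 0.73 × 5.95 = 4.170 ft³/s
Q = Σ qᵢ = 119.1 ft³/s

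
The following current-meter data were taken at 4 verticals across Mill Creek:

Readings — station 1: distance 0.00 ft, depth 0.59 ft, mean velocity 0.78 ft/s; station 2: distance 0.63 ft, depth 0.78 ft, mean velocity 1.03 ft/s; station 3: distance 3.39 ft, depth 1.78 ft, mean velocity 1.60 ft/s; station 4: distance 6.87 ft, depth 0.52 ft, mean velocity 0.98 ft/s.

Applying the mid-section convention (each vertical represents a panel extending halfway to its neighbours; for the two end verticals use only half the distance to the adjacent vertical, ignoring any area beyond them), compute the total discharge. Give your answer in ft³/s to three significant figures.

11.3 ft³/s

w_1 = (0.63 − 0.00)/2 = 0.315 ft; q_1 = 0.78 × 0.59 × 0.315 = 0.1450 ft³/s
w_2 = (3.39 − 0.00)/2 = 1.695 ft; q_2 = 1.03 × 0.78 × 1.695 = 1.362 ft³/s
w_3 = (6.87 − 0.63)/2 = 3.12 ft; q_3 = 1.60 × 1.78 × 3.12 = 8.886 ft³/s
w_4 = (6.87 − 3.39)/2 = 1.74 ft; q_4 = 0.98 × 0.52 × 1.74 = 0.8867 ft³/s
Q = Σ qᵢ = 11.28 ft³/s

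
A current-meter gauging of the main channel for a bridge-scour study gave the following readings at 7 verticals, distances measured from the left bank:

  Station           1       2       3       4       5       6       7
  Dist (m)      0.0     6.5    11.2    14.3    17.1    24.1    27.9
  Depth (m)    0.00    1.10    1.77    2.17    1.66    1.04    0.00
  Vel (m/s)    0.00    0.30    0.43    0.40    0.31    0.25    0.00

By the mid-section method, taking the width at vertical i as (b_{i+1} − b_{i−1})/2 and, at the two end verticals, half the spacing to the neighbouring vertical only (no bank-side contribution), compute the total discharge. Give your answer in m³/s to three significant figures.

11.3 m³/s

w_2 = (11.2 − 0.0)/2 = 5.6 m; q_2 = 0.30 × 1.10 × 5.6 = 1.848 m³/s
w_3 = (14.3 − 6.5)/2 = 3.9 m; q_3 = 0.43 × 1.77 × 3.9 = 2.968 m³/s
w_4 = (17.1 − 11.2)/2 = 2.95 m; q_4 = 0.40 × 2.17 × 2.95 = 2.561 m³/s
w_5 = (24.1 − 14.3)/2 = 4.9 m; q_5 = 0.31 × 1.66 × 4.9 = 2.522 m³/s
w_6 = (27.9 − 17.1)/2 = 5.4 m; q_6 = 0.25 × 1.04 × 5.4 = 1.404 m³/s
Stations 1, 7 contribute zero (depth or velocity is 0).
Q = Σ qᵢ = 11.30 m³/s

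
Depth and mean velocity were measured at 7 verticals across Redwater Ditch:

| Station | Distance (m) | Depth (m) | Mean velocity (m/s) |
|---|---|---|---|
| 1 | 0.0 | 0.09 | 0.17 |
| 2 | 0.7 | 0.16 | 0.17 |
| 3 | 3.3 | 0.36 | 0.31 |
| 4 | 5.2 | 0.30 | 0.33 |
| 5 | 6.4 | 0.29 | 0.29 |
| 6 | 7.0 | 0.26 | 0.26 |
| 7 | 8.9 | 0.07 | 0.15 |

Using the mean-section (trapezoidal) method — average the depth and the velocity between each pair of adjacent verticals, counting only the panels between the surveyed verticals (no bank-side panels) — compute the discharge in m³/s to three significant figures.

0.597 m³/s

Panel 1-2: Δb = 0.7 m, d̄ = (0.09+0.16)/2 = 0.125, v̄ = (0.17+0.17)/2 = 0.17 → q = 0.7×0.125×0.17 = 0.01488 m³/s
Panel 2-3: Δb = 2.6 m, d̄ = (0.16+0.36)/2 = 0.26, v̄ = (0.17+0.31)/2 = 0.24 → q = 2.6×0.26×0.24 = 0.1622 m³/s
Panel 3-4: Δb = 1.9 m, d̄ = (0.36+0.30)/2 = 0.33, v̄ = (0.31+0.33)/2 = 0.32 → q = 1.9×0.33×0.32 = 0.2006 m³/s
Panel 4-5: Δb = 1.2 m, d̄ = (0.30+0.29)/2 = 0.295, v̄ = (0.33+0.29)/2 = 0.31 → q = 1.2×0.295×0.31 = 0.1097 m³/s
Panel 5-6: Δb = 0.6 m, d̄ = (0.29+0.26)/2 = 0.275, v̄ = (0.29+0.26)/2 = 0.275 → q = 0.6×0.275×0.275 = 0.04538 m³/s
Panel 6-7: Δb = 1.9 m, d̄ = (0.26+0.07)/2 = 0.165, v̄ = (0.26+0.15)/2 = 0.205 → q = 1.9×0.165×0.205 = 0.06427 m³/s
Q = Σ q = 0.5971 m³/s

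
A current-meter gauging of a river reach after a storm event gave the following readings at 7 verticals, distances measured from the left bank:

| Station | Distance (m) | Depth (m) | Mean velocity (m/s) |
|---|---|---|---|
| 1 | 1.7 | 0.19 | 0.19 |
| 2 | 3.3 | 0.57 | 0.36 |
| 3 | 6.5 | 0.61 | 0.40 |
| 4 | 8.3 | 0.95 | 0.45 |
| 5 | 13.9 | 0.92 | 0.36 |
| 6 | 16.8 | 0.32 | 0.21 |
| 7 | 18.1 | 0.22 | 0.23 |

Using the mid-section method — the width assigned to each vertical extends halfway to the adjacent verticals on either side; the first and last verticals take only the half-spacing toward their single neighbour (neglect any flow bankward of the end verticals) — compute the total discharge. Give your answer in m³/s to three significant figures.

w_1 = (3.3 − 1.7)/2 = 0.8 m; q_1 = 0.19 × 0.19 × 0.8 = 0.02888 m³/s
w_2 = (6.5 − 1.7)/2 = 2.4 m; q_2 = 0.36 × 0.57 × 2.4 = 0.4925 m³/s
w_3 = (8.3 − 3.3)/2 = 2.5 m; q_3 = 0.40 × 0.61 × 2.5 = 0.6100 m³/s
w_4 = (13.9 − 6.5)/2 = 3.7 m; q_4 = 0.45 × 0.95 × 3.7 = 1.582 m³/s
w_5 = (16.8 − 8.3)/2 = 4.25 m; q_5 = 0.36 × 0.92 × 4.25 = 1.408 m³/s
w_6 = (18.1 − 13.9)/2 = 2.1 m; q_6 = 0.21 × 0.32 × 2.1 = 0.1411 m³/s
w_7 = (18.1 − 16.8)/2 = 0.65 m; q_7 = 0.23 × 0.22 × 0.65 = 0.03289 m³/s
Q = Σ qᵢ = 4.295 m³/s

4.29 m³/s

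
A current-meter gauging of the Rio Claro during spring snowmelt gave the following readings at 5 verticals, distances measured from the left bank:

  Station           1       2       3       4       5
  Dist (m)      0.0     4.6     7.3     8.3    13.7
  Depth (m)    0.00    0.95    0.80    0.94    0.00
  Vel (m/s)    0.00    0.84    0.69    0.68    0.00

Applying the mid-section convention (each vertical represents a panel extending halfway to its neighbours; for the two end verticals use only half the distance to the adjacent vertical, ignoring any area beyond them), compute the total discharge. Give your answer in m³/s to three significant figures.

5.98 m³/s

w_2 = (7.3 − 0.0)/2 = 3.65 m; q_2 = 0.84 × 0.95 × 3.65 = 2.913 m³/s
w_3 = (8.3 − 4.6)/2 = 1.85 m; q_3 = 0.69 × 0.80 × 1.85 = 1.021 m³/s
w_4 = (13.7 − 7.3)/2 = 3.2 m; q_4 = 0.68 × 0.94 × 3.2 = 2.045 m³/s
Stations 1, 5 contribute zero (depth or velocity is 0).
Q = Σ qᵢ = 5.979 m³/s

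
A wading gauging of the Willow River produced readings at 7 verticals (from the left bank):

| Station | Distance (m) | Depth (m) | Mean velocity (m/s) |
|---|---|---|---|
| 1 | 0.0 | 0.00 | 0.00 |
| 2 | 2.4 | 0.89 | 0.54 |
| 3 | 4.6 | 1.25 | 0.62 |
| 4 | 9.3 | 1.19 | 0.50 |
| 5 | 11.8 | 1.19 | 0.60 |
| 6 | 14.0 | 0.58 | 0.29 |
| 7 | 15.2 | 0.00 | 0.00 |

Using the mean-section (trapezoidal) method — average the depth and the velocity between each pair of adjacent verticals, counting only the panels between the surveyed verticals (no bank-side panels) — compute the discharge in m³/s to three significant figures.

7.42 m³/s

Panel 1-2: Δb = 2.4 m, d̄ = (0.00+0.89)/2 = 0.445, v̄ = (0.00+0.54)/2 = 0.27 → q = 2.4×0.445×0.27 = 0.2884 m³/s
Panel 2-3: Δb = 2.2 m, d̄ = (0.89+1.25)/2 = 1.07, v̄ = (0.54+0.62)/2 = 0.58 → q = 2.2×1.07×0.58 = 1.365 m³/s
Panel 3-4: Δb = 4.7 m, d̄ = (1.25+1.19)/2 = 1.22, v̄ = (0.62+0.50)/2 = 0.56 → q = 4.7×1.22×0.56 = 3.211 m³/s
Panel 4-5: Δb = 2.5 m, d̄ = (1.19+1.19)/2 = 1.19, v̄ = (0.50+0.60)/2 = 0.55 → q = 2.5×1.19×0.55 = 1.636 m³/s
Panel 5-6: Δb = 2.2 m, d̄ = (1.19+0.58)/2 = 0.885, v̄ = (0.60+0.29)/2 = 0.445 → q = 2.2×0.885×0.445 = 0.8664 m³/s
Panel 6-7: Δb = 1.2 m, d̄ = (0.58+0.00)/2 = 0.29, v̄ = (0.29+0.00)/2 = 0.145 → q = 1.2×0.29×0.145 = 0.05046 m³/s
Q = Σ q = 7.418 m³/s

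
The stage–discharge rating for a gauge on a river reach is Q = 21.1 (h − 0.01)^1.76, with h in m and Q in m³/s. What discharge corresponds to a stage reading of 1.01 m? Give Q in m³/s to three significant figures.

21.1 m³/s

Q = 21.1 × (1.01 − 0.01)^1.76 = 21.1 × 1^1.76 = 21.10 m³/s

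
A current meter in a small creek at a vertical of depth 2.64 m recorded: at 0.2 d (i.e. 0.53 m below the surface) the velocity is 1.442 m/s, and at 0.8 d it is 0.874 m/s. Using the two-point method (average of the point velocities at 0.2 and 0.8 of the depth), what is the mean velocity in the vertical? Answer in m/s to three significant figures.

v̄ = (1.442 + 0.874) / 2 = 1.158 m/s

1.16 m/s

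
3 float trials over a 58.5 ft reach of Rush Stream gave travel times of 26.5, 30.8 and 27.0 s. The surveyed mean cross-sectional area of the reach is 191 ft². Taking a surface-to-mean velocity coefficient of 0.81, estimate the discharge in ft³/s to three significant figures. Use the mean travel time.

t̄ = (26.5 + 30.8 + 27.0) / 3 = 28.1 s
v_surface = L / t̄ = 58.5 / 28.1 = 2.082 ft/s
v_mean = 0.81 × 2.082 = 1.686 ft/s
Q = A × v_mean = 191 × 1.686 = 322.1 ft³/s

322 ft³/s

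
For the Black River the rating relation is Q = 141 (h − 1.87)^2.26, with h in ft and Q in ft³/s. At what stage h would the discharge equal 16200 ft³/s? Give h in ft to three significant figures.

10.0 ft

h − h₀ = (Q/C)^(1/b) = (16200/141)^(1/2.26) = 8.159 ft
h = 1.87 + 8.159 = 10.03 ft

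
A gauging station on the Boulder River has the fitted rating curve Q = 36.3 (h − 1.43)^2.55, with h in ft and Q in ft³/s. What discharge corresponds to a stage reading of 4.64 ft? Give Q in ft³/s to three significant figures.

710 ft³/s

Q = 36.3 × (4.64 − 1.43)^2.55 = 36.3 × 3.21^2.55 = 710.4 ft³/s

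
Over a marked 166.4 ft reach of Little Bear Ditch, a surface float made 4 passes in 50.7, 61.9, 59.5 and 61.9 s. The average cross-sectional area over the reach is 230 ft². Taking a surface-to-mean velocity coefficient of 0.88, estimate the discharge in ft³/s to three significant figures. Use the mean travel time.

576 ft³/s

t̄ = (50.7 + 61.9 + 59.5 + 61.9) / 4 = 58.5 s
v_surface = L / t̄ = 166.4 / 58.5 = 2.844 ft/s
v_mean = 0.88 × 2.844 = 2.503 ft/s
Q = A × v_mean = 230 × 2.503 = 575.7 ft³/s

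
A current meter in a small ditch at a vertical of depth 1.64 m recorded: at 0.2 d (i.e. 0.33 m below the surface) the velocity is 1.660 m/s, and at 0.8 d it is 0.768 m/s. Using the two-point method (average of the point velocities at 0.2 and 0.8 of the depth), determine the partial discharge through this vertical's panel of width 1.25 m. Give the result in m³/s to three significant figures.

v̄ = (1.660 + 0.768) / 2 = 1.214 m/s
q = v̄ × d × w = 1.214 × 1.64 × 1.25 = 2.489 m³/s

2.49 m³/s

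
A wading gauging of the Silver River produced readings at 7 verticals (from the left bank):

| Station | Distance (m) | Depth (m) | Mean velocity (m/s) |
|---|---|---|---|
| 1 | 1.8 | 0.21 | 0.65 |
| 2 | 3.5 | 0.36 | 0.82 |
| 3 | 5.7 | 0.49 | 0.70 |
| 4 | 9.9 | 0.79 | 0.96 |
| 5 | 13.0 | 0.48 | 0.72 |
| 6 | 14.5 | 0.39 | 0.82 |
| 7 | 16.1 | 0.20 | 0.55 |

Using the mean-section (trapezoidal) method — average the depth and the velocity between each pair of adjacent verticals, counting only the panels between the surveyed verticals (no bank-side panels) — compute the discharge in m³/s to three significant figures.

5.78 m³/s

Panel 1-2: Δb = 1.7 m, d̄ = (0.21+0.36)/2 = 0.285, v̄ = (0.65+0.82)/2 = 0.735 → q = 1.7×0.285×0.735 = 0.3561 m³/s
Panel 2-3: Δb = 2.2 m, d̄ = (0.36+0.49)/2 = 0.425, v̄ = (0.82+0.70)/2 = 0.76 → q = 2.2×0.425×0.76 = 0.7106 m³/s
Panel 3-4: Δb = 4.2 m, d̄ = (0.49+0.79)/2 = 0.64, v̄ = (0.70+0.96)/2 = 0.83 → q = 4.2×0.64×0.83 = 2.231 m³/s
Panel 4-5: Δb = 3.1 m, d̄ = (0.79+0.48)/2 = 0.635, v̄ = (0.96+0.72)/2 = 0.84 → q = 3.1×0.635×0.84 = 1.654 m³/s
Panel 5-6: Δb = 1.5 m, d̄ = (0.48+0.39)/2 = 0.435, v̄ = (0.72+0.82)/2 = 0.77 → q = 1.5×0.435×0.77 = 0.5024 m³/s
Panel 6-7: Δb = 1.6 m, d̄ = (0.39+0.20)/2 = 0.295, v̄ = (0.82+0.55)/2 = 0.685 → q = 1.6×0.295×0.685 = 0.3233 m³/s
Q = Σ q = 5.777 m³/s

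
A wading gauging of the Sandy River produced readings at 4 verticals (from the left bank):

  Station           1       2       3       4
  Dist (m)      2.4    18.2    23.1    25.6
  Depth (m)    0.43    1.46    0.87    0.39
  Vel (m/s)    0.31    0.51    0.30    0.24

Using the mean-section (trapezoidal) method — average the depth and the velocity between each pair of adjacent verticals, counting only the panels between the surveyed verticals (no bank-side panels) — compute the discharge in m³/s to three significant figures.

8.86 m³/s

Panel 1-2: Δb = 15.8 m, d̄ = (0.43+1.46)/2 = 0.945, v̄ = (0.31+0.51)/2 = 0.41 → q = 15.8×0.945×0.41 = 6.122 m³/s
Panel 2-3: Δb = 4.9 m, d̄ = (1.46+0.87)/2 = 1.165, v̄ = (0.51+0.30)/2 = 0.405 → q = 4.9×1.165×0.405 = 2.312 m³/s
Panel 3-4: Δb = 2.5 m, d̄ = (0.87+0.39)/2 = 0.63, v̄ = (0.30+0.24)/2 = 0.27 → q = 2.5×0.63×0.27 = 0.4253 m³/s
Q = Σ q = 8.859 m³/s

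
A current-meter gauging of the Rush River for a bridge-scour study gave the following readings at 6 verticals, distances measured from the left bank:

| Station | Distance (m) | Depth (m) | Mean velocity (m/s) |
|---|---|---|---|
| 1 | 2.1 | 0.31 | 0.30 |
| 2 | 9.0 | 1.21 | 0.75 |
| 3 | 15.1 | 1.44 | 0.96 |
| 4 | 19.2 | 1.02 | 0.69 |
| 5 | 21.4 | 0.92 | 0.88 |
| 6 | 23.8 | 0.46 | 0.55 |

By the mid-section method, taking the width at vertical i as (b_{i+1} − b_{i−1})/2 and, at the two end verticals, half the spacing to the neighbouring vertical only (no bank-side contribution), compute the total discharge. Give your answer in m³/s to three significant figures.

w_1 = (9.0 − 2.1)/2 = 3.45 m; q_1 = 0.30 × 0.31 × 3.45 = 0.3209 m³/s
w_2 = (15.1 − 2.1)/2 = 6.5 m; q_2 = 0.75 × 1.21 × 6.5 = 5.899 m³/s
w_3 = (19.2 − 9.0)/2 = 5.1 m; q_3 = 0.96 × 1.44 × 5.1 = 7.050 m³/s
w_4 = (21.4 − 15.1)/2 = 3.15 m; q_4 = 0.69 × 1.02 × 3.15 = 2.217 m³/s
w_5 = (23.8 − 19.2)/2 = 2.3 m; q_5 = 0.88 × 0.92 × 2.3 = 1.862 m³/s
w_6 = (23.8 − 21.4)/2 = 1.2 m; q_6 = 0.55 × 0.46 × 1.2 = 0.3036 m³/s
Q = Σ qᵢ = 17.65 m³/s

17.7 m³/s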